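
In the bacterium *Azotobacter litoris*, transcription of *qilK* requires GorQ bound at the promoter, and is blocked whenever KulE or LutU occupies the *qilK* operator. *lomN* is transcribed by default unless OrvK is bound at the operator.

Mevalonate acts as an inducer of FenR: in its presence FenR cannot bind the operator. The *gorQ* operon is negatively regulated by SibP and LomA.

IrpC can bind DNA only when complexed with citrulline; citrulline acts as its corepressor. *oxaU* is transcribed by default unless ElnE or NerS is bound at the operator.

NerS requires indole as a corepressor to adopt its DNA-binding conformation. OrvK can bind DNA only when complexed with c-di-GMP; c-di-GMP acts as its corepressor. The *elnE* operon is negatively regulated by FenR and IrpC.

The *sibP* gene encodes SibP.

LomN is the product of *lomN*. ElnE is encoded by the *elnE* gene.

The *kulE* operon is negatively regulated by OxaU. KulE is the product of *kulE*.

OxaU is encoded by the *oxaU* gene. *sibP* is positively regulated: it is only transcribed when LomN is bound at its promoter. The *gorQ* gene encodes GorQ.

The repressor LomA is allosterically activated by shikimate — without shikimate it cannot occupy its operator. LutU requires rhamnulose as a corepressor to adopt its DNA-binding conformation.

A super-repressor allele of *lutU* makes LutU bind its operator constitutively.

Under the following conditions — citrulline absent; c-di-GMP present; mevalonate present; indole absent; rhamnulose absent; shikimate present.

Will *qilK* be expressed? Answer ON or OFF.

OFF

c-di-GMP is present, so OrvK is active.
With repressor OrvK bound, *lomN* is not transcribed.
So LomN is not produced.
Required activator LomN is absent, so *sibP* is not transcribed.
So SibP is not produced.
Shikimate is present, so LomA is active.
With repressor LomA bound, *gorQ* is not transcribed.
So GorQ is not produced.
Mevalonate is present, so FenR is inactive.
Citrulline is absent, so IrpC is inactive.
With no repressor bound, *elnE* is transcribed.
So ElnE is produced and active.
Indole is absent, so NerS is inactive.
With repressor ElnE bound, *oxaU* is not transcribed.
So OxaU is not produced.
With no repressor bound, *kulE* is transcribed.
So KulE is produced and active.
LutU is constitutively active in this strain.
With repressor KulE bound, *qilK* is not transcribed.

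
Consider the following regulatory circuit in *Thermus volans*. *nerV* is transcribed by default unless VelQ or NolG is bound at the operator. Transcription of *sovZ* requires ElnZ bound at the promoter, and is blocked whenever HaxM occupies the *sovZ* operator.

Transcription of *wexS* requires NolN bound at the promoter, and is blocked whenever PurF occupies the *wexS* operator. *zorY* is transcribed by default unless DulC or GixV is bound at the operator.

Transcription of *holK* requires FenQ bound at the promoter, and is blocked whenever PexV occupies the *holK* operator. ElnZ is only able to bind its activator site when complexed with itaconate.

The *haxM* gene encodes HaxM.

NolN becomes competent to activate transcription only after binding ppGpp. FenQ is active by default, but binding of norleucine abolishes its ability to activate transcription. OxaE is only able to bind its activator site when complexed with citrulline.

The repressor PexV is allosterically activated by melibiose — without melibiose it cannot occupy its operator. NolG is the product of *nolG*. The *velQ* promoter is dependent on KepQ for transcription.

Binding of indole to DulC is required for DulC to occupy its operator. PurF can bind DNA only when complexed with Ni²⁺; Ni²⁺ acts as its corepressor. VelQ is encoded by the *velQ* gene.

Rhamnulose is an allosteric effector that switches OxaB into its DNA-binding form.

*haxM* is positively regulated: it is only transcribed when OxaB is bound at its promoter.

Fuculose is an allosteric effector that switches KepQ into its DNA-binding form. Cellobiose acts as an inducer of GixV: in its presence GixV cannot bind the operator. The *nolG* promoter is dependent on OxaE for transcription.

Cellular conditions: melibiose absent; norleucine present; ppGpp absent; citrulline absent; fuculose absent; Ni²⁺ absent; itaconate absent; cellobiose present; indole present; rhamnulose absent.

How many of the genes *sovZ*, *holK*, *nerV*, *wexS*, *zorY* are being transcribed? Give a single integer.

1

Rhamnulose is absent, so OxaB is inactive.
Required activator OxaB is absent, so *haxM* is not transcribed.
So HaxM is not produced.
Itaconate is absent, so ElnZ is inactive.
Required activator ElnZ is absent, so *sovZ* is not transcribed.
→ *sovZ* is OFF.
Norleucine is present, so FenQ is inactive.
Melibiose is absent, so PexV is inactive.
Required activator FenQ is absent, so *holK* is not transcribed.
→ *holK* is OFF.
Fuculose is absent, so KepQ is inactive.
Required activator KepQ is absent, so *velQ* is not transcribed.
So VelQ is not produced.
Citrulline is absent, so OxaE is inactive.
Required activator OxaE is absent, so *nolG* is not transcribed.
So NolG is not produced.
With no repressor bound, *nerV* is transcribed.
→ *nerV* is ON.
Ni²⁺ is absent, so PurF is inactive.
ppGpp is absent, so NolN is inactive.
Required activator NolN is absent, so *wexS* is not transcribed.
→ *wexS* is OFF.
Indole is present, so DulC is active.
Cellobiose is present, so GixV is inactive.
With repressor DulC bound, *zorY* is not transcribed.
→ *zorY* is OFF.
1 of the 5 genes is transcribed.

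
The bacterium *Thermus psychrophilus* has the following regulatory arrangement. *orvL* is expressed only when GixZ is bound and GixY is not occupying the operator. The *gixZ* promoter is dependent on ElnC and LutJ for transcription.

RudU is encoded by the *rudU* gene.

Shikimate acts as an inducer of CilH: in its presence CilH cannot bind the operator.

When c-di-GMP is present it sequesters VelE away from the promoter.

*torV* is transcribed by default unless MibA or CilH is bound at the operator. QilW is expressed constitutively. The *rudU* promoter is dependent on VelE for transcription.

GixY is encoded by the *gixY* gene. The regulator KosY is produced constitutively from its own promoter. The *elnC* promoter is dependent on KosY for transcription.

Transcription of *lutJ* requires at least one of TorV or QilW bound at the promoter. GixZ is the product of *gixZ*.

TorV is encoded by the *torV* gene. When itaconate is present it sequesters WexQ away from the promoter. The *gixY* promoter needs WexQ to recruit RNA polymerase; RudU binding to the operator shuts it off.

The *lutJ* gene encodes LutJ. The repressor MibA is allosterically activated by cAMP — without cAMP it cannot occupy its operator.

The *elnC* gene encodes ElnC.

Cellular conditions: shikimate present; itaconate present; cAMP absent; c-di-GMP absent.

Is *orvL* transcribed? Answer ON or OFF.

ON

KosY is produced constitutively and is active.
No repressor is bound and KosY is active, so *elnC* is transcribed.
So ElnC is produced and active.
cAMP is absent, so MibA is inactive.
Shikimate is present, so CilH is inactive.
With no repressor bound, *torV* is transcribed.
So TorV is produced and active.
QilW is produced constitutively and is active.
Activator TorV is present, so *lutJ* is transcribed.
So LutJ is produced and active.
No repressor is bound and ElnC and LutJ are active, so *gixZ* is transcribed.
So GixZ is produced and active.
c-di-GMP is absent, so VelE is active.
No repressor is bound and VelE is active, so *rudU* is transcribed.
So RudU is produced and active.
Itaconate is present, so WexQ is inactive.
With repressor RudU bound, *gixY* is not transcribed.
So GixY is not produced.
No repressor is bound and GixZ is active, so *orvL* is transcribed.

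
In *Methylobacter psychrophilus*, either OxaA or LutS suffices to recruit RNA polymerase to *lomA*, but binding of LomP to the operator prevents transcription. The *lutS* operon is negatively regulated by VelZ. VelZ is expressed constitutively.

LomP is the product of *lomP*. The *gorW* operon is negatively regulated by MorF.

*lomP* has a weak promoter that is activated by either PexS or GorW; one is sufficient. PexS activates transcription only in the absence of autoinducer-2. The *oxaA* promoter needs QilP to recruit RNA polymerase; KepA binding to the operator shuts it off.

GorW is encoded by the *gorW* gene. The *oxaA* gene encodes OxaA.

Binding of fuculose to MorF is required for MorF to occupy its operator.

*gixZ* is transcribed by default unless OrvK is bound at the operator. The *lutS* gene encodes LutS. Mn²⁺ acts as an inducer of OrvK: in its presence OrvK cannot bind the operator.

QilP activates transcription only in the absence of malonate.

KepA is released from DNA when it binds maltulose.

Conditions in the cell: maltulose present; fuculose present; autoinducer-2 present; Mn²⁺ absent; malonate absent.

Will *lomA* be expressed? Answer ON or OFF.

Malonate is absent, so QilP is active.
Maltulose is present, so KepA is inactive.
No repressor is bound and QilP is active, so *oxaA* is transcribed.
So OxaA is produced and active.
Autoinducer-2 is present, so PexS is inactive.
Fuculose is present, so MorF is active.
With repressor MorF bound, *gorW* is not transcribed.
So GorW is not produced.
No activator is available at the *lomP* promoter, so *lomP* is not transcribed.
So LomP is not produced.
VelZ is produced constitutively and is active.
With repressor VelZ bound, *lutS* is not transcribed.
So LutS is not produced.
Activator OxaA is present, so *lomA* is transcribed.

ON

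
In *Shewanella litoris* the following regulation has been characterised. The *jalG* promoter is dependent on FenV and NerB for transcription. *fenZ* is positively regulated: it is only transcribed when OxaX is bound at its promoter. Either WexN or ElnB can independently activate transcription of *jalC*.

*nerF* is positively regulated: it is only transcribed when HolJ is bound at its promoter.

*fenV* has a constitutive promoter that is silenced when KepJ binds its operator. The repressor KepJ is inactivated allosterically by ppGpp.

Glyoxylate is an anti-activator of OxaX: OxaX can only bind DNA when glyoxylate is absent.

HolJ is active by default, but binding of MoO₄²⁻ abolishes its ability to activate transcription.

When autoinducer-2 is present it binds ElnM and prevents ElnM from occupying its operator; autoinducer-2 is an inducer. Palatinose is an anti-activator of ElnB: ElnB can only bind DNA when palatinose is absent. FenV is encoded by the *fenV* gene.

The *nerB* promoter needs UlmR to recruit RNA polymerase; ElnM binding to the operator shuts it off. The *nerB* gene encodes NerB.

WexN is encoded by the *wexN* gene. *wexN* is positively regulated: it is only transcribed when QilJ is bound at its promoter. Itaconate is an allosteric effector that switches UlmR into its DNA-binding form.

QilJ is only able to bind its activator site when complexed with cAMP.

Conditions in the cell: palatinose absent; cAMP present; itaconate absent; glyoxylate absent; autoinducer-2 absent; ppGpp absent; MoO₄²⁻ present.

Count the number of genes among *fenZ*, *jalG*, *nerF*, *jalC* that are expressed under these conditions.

2

Glyoxylate is absent, so OxaX is active.
No repressor is bound and OxaX is active, so *fenZ* is transcribed.
→ *fenZ* is ON.
ppGpp is absent, so KepJ is active.
With repressor KepJ bound, *fenV* is not transcribed.
So FenV is not produced.
Itaconate is absent, so UlmR is inactive.
Autoinducer-2 is absent, so ElnM is active.
With repressor ElnM bound, *nerB* is not transcribed.
So NerB is not produced.
Required activator FenV is absent, so *jalG* is not transcribed.
→ *jalG* is OFF.
MoO₄²⁻ is present, so HolJ is inactive.
Required activator HolJ is absent, so *nerF* is not transcribed.
→ *nerF* is OFF.
cAMP is present, so QilJ is active.
No repressor is bound and QilJ is active, so *wexN* is transcribed.
So WexN is produced and active.
Palatinose is absent, so ElnB is active.
Activator WexN is present, so *jalC* is transcribed.
→ *jalC* is ON.
2 of the 4 genes are transcribed.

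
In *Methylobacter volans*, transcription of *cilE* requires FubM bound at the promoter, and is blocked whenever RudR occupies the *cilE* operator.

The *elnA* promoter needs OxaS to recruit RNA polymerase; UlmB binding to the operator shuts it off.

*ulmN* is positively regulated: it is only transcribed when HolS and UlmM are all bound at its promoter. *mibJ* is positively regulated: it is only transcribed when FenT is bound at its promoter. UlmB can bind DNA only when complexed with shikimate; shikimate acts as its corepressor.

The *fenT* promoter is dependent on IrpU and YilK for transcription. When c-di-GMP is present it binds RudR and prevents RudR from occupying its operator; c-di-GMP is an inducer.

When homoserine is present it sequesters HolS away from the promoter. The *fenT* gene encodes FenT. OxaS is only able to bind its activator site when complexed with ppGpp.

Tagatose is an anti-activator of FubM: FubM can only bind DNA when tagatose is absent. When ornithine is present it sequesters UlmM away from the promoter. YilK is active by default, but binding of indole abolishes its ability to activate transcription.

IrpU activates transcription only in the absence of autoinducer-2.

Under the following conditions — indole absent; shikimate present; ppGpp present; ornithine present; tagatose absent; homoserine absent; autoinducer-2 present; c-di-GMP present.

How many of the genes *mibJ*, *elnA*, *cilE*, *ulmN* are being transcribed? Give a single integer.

1

Autoinducer-2 is present, so IrpU is inactive.
Indole is absent, so YilK is active.
Required activator IrpU is absent, so *fenT* is not transcribed.
So FenT is not produced.
Required activator FenT is absent, so *mibJ* is not transcribed.
→ *mibJ* is OFF.
ppGpp is present, so OxaS is active.
Shikimate is present, so UlmB is active.
With repressor UlmB bound, *elnA* is not transcribed.
→ *elnA* is OFF.
c-di-GMP is present, so RudR is inactive.
Tagatose is absent, so FubM is active.
No repressor is bound and FubM is active, so *cilE* is transcribed.
→ *cilE* is ON.
Homoserine is absent, so HolS is active.
Ornithine is present, so UlmM is inactive.
Required activator UlmM is absent, so *ulmN* is not transcribed.
→ *ulmN* is OFF.
1 of the 4 genes is transcribed.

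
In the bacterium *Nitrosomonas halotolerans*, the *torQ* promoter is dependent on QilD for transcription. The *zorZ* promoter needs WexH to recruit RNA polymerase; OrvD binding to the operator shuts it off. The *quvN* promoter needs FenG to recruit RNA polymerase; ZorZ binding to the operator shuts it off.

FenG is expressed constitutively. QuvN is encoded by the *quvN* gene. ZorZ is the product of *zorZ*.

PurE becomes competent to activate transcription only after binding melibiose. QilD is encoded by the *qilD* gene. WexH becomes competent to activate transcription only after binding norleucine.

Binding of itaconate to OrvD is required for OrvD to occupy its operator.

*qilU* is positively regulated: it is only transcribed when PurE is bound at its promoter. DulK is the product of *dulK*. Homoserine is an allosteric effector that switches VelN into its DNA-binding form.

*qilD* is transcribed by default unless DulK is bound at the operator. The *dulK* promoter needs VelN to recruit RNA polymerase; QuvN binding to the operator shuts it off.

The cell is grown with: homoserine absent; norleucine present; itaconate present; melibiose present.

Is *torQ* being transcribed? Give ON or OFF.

Itaconate is present, so OrvD is active.
Norleucine is present, so WexH is active.
With repressor OrvD bound, *zorZ* is not transcribed.
So ZorZ is not produced.
FenG is produced constitutively and is active.
No repressor is bound and FenG is active, so *quvN* is transcribed.
So QuvN is produced and active.
Homoserine is absent, so VelN is inactive.
With repressor QuvN bound, *dulK* is not transcribed.
So DulK is not produced.
With no repressor bound, *qilD* is transcribed.
So QilD is produced and active.
No repressor is bound and QilD is active, so *torQ* is transcribed.

ON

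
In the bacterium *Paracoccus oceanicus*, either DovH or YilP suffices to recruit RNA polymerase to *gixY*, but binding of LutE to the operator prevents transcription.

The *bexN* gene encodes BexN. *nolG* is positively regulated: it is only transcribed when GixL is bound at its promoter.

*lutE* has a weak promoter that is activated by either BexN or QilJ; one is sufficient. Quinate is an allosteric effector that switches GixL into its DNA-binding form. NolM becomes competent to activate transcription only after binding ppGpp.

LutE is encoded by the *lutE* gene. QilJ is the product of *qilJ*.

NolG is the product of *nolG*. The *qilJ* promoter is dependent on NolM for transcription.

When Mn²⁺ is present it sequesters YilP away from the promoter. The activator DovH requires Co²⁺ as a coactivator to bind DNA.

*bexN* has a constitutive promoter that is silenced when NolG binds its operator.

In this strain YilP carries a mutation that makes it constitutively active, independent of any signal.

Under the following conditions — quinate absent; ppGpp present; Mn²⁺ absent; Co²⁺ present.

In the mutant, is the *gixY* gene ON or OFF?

Co²⁺ is present, so DovH is active.
Quinate is absent, so GixL is inactive.
Required activator GixL is absent, so *nolG* is not transcribed.
So NolG is not produced.
With no repressor bound, *bexN* is transcribed.
So BexN is produced and active.
ppGpp is present, so NolM is active.
No repressor is bound and NolM is active, so *qilJ* is transcribed.
So QilJ is produced and active.
Activator BexN is present, so *lutE* is transcribed.
So LutE is produced and active.
YilP is constitutively active in this strain.
With repressor LutE bound, *gixY* is not transcribed.

OFF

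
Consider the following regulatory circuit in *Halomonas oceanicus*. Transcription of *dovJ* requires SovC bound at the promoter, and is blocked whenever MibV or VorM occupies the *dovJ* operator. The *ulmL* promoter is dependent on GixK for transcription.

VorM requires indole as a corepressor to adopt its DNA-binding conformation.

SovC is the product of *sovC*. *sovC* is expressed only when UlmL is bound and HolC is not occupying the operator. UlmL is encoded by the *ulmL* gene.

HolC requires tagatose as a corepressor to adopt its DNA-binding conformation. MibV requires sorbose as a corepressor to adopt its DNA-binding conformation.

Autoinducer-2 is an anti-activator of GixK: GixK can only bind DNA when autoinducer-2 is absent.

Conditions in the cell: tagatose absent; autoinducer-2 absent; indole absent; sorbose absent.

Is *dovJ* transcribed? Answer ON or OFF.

Sorbose is absent, so MibV is inactive.
Autoinducer-2 is absent, so GixK is active.
No repressor is bound and GixK is active, so *ulmL* is transcribed.
So UlmL is produced and active.
Tagatose is absent, so HolC is inactive.
No repressor is bound and UlmL is active, so *sovC* is transcribed.
So SovC is produced and active.
Indole is absent, so VorM is inactive.
No repressor is bound and SovC is active, so *dovJ* is transcribed.

ON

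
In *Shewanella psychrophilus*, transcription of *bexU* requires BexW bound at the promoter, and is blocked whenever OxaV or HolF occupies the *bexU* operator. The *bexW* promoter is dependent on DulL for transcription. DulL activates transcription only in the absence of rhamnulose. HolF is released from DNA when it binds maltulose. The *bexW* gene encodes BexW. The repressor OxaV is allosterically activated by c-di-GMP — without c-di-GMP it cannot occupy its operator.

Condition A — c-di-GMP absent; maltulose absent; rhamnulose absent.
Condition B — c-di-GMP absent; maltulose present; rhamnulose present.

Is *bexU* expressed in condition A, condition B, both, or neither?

Condition A:
c-di-GMP is absent, so OxaV is inactive.
Maltulose is absent, so HolF is active.
Rhamnulose is absent, so DulL is active.
No repressor is bound and DulL is active, so *bexW* is transcribed.
So BexW is produced and active.
With repressor HolF bound, *bexU* is not transcribed.
→ *bexU* is OFF in A.
Condition B:
c-di-GMP is absent, so OxaV is inactive.
Maltulose is present, so HolF is inactive.
Rhamnulose is present, so DulL is inactive.
Required activator DulL is absent, so *bexW* is not transcribed.
So BexW is not produced.
Required activator BexW is absent, so *bexU* is not transcribed.
→ *bexU* is OFF in B.

neither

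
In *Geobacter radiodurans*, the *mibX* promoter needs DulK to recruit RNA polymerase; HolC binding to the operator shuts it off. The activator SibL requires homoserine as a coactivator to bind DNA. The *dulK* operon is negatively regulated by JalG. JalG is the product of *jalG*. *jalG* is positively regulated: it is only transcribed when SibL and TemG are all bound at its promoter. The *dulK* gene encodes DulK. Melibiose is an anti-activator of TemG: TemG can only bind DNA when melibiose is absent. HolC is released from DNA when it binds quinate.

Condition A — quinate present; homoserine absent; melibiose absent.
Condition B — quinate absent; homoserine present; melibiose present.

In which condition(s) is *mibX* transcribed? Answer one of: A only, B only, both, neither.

Condition A:
Quinate is present, so HolC is inactive.
Homoserine is absent, so SibL is inactive.
Melibiose is absent, so TemG is active.
Required activator SibL is absent, so *jalG* is not transcribed.
So JalG is not produced.
With no repressor bound, *dulK* is transcribed.
So DulK is produced and active.
No repressor is bound and DulK is active, so *mibX* is transcribed.
→ *mibX* is ON in A.
Condition B:
Quinate is absent, so HolC is active.
Homoserine is present, so SibL is active.
Melibiose is present, so TemG is inactive.
Required activator TemG is absent, so *jalG* is not transcribed.
So JalG is not produced.
With no repressor bound, *dulK* is transcribed.
So DulK is produced and active.
With repressor HolC bound, *mibX* is not transcribed.
→ *mibX* is OFF in B.

A only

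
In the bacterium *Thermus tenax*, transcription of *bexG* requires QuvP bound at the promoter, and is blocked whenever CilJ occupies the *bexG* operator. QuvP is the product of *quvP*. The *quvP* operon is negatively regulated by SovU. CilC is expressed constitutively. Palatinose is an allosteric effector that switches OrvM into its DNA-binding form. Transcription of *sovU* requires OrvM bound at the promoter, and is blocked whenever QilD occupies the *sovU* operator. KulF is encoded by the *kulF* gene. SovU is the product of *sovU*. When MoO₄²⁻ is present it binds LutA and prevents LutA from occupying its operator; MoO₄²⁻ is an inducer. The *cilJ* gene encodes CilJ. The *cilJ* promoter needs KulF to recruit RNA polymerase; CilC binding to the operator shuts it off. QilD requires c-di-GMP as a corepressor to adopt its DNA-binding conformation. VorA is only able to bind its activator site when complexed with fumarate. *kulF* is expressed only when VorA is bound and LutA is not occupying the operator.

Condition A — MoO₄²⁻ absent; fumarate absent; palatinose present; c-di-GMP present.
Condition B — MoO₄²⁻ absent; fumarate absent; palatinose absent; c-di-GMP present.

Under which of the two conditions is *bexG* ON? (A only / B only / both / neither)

both

Condition A:
MoO₄²⁻ is absent, so LutA is active.
Fumarate is absent, so VorA is inactive.
With repressor LutA bound, *kulF* is not transcribed.
So KulF is not produced.
CilC is produced constitutively and is active.
With repressor CilC bound, *cilJ* is not transcribed.
So CilJ is not produced.
Palatinose is present, so OrvM is active.
c-di-GMP is present, so QilD is active.
With repressor QilD bound, *sovU* is not transcribed.
So SovU is not produced.
With no repressor bound, *quvP* is transcribed.
So QuvP is produced and active.
No repressor is bound and QuvP is active, so *bexG* is transcribed.
→ *bexG* is ON in A.
Condition B:
MoO₄²⁻ is absent, so LutA is active.
Fumarate is absent, so VorA is inactive.
With repressor LutA bound, *kulF* is not transcribed.
So KulF is not produced.
CilC is produced constitutively and is active.
With repressor CilC bound, *cilJ* is not transcribed.
So CilJ is not produced.
Palatinose is absent, so OrvM is inactive.
c-di-GMP is present, so QilD is active.
With repressor QilD bound, *sovU* is not transcribed.
So SovU is not produced.
With no repressor bound, *quvP* is transcribed.
So QuvP is produced and active.
No repressor is bound and QuvP is active, so *bexG* is transcribed.
→ *bexG* is ON in B.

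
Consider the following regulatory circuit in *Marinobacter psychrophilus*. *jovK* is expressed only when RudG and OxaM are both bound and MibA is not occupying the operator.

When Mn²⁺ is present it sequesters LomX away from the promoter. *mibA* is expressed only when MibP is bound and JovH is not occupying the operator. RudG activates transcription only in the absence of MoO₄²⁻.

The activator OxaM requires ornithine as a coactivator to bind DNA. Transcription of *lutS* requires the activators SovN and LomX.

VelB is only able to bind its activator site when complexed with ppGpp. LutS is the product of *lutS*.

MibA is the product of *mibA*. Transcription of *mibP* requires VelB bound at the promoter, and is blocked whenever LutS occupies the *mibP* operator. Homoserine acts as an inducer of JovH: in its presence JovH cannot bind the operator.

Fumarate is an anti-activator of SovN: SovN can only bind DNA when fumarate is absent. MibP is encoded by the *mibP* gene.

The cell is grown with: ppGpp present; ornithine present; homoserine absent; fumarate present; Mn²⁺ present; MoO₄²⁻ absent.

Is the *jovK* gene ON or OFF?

ON

Homoserine is absent, so JovH is active.
ppGpp is present, so VelB is active.
Fumarate is present, so SovN is inactive.
Mn²⁺ is present, so LomX is inactive.
Required activator SovN is absent, so *lutS* is not transcribed.
So LutS is not produced.
No repressor is bound and VelB is active, so *mibP* is transcribed.
So MibP is produced and active.
With repressor JovH bound, *mibA* is not transcribed.
So MibA is not produced.
MoO₄²⁻ is absent, so RudG is active.
Ornithine is present, so OxaM is active.
No repressor is bound and RudG and OxaM are active, so *jovK* is transcribed.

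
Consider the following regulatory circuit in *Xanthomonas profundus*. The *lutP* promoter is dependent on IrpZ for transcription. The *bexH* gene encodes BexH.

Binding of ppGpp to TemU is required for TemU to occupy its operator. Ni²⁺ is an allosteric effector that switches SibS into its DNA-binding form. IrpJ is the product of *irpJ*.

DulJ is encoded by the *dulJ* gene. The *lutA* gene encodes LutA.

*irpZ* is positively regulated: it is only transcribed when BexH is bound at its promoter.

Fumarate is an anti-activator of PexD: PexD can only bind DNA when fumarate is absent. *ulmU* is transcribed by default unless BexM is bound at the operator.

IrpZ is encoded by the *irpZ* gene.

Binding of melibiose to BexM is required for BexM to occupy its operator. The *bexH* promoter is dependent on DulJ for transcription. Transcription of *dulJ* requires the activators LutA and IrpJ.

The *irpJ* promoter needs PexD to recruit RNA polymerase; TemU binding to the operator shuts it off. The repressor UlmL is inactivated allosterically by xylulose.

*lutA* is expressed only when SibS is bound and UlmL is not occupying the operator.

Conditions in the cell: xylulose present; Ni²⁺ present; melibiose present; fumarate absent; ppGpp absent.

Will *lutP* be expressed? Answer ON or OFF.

Xylulose is present, so UlmL is inactive.
Ni²⁺ is present, so SibS is active.
No repressor is bound and SibS is active, so *lutA* is transcribed.
So LutA is produced and active.
ppGpp is absent, so TemU is inactive.
Fumarate is absent, so PexD is active.
No repressor is bound and PexD is active, so *irpJ* is transcribed.
So IrpJ is produced and active.
No repressor is bound and LutA and IrpJ are active, so *dulJ* is transcribed.
So DulJ is produced and active.
No repressor is bound and DulJ is active, so *bexH* is transcribed.
So BexH is produced and active.
No repressor is bound and BexH is active, so *irpZ* is transcribed.
So IrpZ is produced and active.
No repressor is bound and IrpZ is active, so *lutP* is transcribed.

ON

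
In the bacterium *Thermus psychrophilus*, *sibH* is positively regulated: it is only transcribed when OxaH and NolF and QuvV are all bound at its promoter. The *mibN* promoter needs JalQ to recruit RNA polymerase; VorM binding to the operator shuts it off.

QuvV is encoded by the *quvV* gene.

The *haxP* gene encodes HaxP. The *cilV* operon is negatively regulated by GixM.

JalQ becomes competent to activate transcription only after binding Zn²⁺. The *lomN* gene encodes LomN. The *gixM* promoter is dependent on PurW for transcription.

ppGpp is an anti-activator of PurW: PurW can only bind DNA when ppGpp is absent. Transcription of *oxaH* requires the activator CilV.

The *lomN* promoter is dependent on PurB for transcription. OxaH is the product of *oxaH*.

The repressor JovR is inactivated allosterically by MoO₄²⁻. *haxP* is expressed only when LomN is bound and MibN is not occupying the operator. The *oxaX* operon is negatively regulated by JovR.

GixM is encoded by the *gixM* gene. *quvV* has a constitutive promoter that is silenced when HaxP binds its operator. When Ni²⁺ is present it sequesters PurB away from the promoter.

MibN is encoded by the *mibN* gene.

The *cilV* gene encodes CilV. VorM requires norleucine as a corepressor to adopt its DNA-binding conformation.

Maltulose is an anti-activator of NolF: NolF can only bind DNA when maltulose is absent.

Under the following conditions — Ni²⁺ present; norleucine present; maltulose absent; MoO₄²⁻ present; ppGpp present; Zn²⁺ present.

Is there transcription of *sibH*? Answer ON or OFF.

ppGpp is present, so PurW is inactive.
Required activator PurW is absent, so *gixM* is not transcribed.
So GixM is not produced.
With no repressor bound, *cilV* is transcribed.
So CilV is produced and active.
No repressor is bound and CilV is active, so *oxaH* is transcribed.
So OxaH is produced and active.
Maltulose is absent, so NolF is active.
Zn²⁺ is present, so JalQ is active.
Norleucine is present, so VorM is active.
With repressor VorM bound, *mibN* is not transcribed.
So MibN is not produced.
Ni²⁺ is present, so PurB is inactive.
Required activator PurB is absent, so *lomN* is not transcribed.
So LomN is not produced.
Required activator LomN is absent, so *haxP* is not transcribed.
So HaxP is not produced.
With no repressor bound, *quvV* is transcribed.
So QuvV is produced and active.
No repressor is bound and OxaH and NolF and QuvV are active, so *sibH* is transcribed.

ON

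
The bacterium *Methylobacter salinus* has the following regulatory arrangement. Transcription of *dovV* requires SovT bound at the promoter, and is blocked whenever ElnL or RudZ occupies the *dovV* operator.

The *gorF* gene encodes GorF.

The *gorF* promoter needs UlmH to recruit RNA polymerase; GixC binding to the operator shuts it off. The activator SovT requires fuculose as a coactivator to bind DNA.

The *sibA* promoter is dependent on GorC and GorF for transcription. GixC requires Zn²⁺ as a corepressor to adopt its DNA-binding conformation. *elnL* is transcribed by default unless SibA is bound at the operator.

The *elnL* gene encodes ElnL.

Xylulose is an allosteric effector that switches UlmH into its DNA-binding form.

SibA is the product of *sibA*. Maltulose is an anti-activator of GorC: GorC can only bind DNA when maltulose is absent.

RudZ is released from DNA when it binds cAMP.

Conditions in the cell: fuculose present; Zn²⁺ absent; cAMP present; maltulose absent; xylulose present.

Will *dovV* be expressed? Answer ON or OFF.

Fuculose is present, so SovT is active.
Maltulose is absent, so GorC is active.
Xylulose is present, so UlmH is active.
Zn²⁺ is absent, so GixC is inactive.
No repressor is bound and UlmH is active, so *gorF* is transcribed.
So GorF is produced and active.
No repressor is bound and GorC and GorF are active, so *sibA* is transcribed.
So SibA is produced and active.
With repressor SibA bound, *elnL* is not transcribed.
So ElnL is not produced.
cAMP is present, so RudZ is inactive.
No repressor is bound and SovT is active, so *dovV* is transcribed.

ON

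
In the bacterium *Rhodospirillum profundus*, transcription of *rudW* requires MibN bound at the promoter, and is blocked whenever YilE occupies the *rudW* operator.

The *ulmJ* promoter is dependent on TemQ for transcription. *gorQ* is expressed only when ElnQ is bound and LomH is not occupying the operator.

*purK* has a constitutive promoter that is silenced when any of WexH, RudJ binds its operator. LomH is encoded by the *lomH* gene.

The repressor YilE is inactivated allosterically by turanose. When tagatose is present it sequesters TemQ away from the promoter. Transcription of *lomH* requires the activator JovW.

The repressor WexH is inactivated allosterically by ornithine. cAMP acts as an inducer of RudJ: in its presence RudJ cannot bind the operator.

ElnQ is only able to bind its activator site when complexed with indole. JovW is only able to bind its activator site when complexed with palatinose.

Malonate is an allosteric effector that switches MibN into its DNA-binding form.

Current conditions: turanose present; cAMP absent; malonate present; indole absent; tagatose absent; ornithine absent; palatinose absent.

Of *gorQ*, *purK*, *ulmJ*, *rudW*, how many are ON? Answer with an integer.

2

Indole is absent, so ElnQ is inactive.
Palatinose is absent, so JovW is inactive.
Required activator JovW is absent, so *lomH* is not transcribed.
So LomH is not produced.
Required activator ElnQ is absent, so *gorQ* is not transcribed.
→ *gorQ* is OFF.
Ornithine is absent, so WexH is active.
cAMP is absent, so RudJ is active.
With repressor WexH bound, *purK* is not transcribed.
→ *purK* is OFF.
Tagatose is absent, so TemQ is active.
No repressor is bound and TemQ is active, so *ulmJ* is transcribed.
→ *ulmJ* is ON.
Turanose is present, so YilE is inactive.
Malonate is present, so MibN is active.
No repressor is bound and MibN is active, so *rudW* is transcribed.
→ *rudW* is ON.
2 of the 4 genes are transcribed.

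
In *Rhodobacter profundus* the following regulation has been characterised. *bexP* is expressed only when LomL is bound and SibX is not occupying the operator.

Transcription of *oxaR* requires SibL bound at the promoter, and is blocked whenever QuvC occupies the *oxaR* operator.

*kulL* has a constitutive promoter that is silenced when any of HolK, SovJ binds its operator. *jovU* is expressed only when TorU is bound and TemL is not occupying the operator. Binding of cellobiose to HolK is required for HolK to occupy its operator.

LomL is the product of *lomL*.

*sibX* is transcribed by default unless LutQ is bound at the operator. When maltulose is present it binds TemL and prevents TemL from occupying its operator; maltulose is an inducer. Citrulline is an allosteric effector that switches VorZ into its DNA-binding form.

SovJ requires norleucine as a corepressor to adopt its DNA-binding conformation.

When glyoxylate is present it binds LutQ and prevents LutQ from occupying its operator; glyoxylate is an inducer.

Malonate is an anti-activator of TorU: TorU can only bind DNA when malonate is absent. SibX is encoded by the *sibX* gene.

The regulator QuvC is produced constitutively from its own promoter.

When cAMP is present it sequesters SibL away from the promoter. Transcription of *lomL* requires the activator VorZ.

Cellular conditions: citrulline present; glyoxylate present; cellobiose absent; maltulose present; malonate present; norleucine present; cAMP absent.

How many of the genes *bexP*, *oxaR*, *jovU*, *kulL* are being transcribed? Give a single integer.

Glyoxylate is present, so LutQ is inactive.
With no repressor bound, *sibX* is transcribed.
So SibX is produced and active.
Citrulline is present, so VorZ is active.
No repressor is bound and VorZ is active, so *lomL* is transcribed.
So LomL is produced and active.
With repressor SibX bound, *bexP* is not transcribed.
→ *bexP* is OFF.
QuvC is produced constitutively and is active.
cAMP is absent, so SibL is active.
With repressor QuvC bound, *oxaR* is not transcribed.
→ *oxaR* is OFF.
Maltulose is present, so TemL is inactive.
Malonate is present, so TorU is inactive.
Required activator TorU is absent, so *jovU* is not transcribed.
→ *jovU* is OFF.
Cellobiose is absent, so HolK is inactive.
Norleucine is present, so SovJ is active.
With repressor SovJ bound, *kulL* is not transcribed.
→ *kulL* is OFF.
0 of the 4 genes are transcribed.

0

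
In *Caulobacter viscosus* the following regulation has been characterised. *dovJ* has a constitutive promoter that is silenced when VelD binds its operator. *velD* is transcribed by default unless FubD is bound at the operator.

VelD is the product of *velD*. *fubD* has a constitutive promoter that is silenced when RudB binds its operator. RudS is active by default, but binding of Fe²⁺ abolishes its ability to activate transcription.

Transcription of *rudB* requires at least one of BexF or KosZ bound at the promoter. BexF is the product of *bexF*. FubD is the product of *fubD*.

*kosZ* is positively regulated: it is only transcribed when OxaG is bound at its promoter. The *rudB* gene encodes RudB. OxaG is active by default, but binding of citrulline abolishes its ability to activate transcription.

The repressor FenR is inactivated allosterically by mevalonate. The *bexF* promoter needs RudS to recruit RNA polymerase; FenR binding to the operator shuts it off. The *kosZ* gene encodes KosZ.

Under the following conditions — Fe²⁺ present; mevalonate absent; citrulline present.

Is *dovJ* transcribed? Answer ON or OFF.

ON

Mevalonate is absent, so FenR is active.
Fe²⁺ is present, so RudS is inactive.
With repressor FenR bound, *bexF* is not transcribed.
So BexF is not produced.
Citrulline is present, so OxaG is inactive.
Required activator OxaG is absent, so *kosZ* is not transcribed.
So KosZ is not produced.
No activator is available at the *rudB* promoter, so *rudB* is not transcribed.
So RudB is not produced.
With no repressor bound, *fubD* is transcribed.
So FubD is produced and active.
With repressor FubD bound, *velD* is not transcribed.
So VelD is not produced.
With no repressor bound, *dovJ* is transcribed.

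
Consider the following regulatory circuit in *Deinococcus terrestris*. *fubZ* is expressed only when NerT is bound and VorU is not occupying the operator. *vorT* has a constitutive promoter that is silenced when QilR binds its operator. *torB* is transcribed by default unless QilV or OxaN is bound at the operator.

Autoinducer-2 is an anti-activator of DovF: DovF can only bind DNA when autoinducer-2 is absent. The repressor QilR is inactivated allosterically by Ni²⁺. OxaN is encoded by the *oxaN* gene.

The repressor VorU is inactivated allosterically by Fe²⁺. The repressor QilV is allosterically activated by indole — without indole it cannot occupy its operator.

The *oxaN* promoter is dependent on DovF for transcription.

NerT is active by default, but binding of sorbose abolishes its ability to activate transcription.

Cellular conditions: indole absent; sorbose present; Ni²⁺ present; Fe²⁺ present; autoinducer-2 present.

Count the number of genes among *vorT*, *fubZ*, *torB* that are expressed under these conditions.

Ni²⁺ is present, so QilR is inactive.
With no repressor bound, *vorT* is transcribed.
→ *vorT* is ON.
Sorbose is present, so NerT is inactive.
Fe²⁺ is present, so VorU is inactive.
Required activator NerT is absent, so *fubZ* is not transcribed.
→ *fubZ* is OFF.
Indole is absent, so QilV is inactive.
Autoinducer-2 is present, so DovF is inactive.
Required activator DovF is absent, so *oxaN* is not transcribed.
So OxaN is not produced.
With no repressor bound, *torB* is transcribed.
→ *torB* is ON.
2 of the 3 genes are transcribed.

2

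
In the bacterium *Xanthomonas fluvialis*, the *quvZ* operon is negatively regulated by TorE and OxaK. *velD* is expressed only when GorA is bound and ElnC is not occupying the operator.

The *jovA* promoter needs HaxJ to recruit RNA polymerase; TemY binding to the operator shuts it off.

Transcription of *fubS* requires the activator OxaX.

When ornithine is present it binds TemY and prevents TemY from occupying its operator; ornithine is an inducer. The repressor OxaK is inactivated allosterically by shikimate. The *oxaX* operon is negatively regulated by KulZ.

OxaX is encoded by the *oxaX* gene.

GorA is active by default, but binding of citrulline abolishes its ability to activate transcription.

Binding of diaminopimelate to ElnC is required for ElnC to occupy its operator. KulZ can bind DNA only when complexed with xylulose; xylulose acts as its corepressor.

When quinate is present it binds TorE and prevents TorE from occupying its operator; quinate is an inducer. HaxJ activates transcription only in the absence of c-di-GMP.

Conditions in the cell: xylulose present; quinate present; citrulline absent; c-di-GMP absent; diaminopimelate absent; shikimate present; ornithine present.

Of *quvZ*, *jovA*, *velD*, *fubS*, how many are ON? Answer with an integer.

Quinate is present, so TorE is inactive.
Shikimate is present, so OxaK is inactive.
With no repressor bound, *quvZ* is transcribed.
→ *quvZ* is ON.
c-di-GMP is absent, so HaxJ is active.
Ornithine is present, so TemY is inactive.
No repressor is bound and HaxJ is active, so *jovA* is transcribed.
→ *jovA* is ON.
Diaminopimelate is absent, so ElnC is inactive.
Citrulline is absent, so GorA is active.
No repressor is bound and GorA is active, so *velD* is transcribed.
→ *velD* is ON.
Xylulose is present, so KulZ is active.
With repressor KulZ bound, *oxaX* is not transcribed.
So OxaX is not produced.
Required activator OxaX is absent, so *fubS* is not transcribed.
→ *fubS* is OFF.
3 of the 4 genes are transcribed.

3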